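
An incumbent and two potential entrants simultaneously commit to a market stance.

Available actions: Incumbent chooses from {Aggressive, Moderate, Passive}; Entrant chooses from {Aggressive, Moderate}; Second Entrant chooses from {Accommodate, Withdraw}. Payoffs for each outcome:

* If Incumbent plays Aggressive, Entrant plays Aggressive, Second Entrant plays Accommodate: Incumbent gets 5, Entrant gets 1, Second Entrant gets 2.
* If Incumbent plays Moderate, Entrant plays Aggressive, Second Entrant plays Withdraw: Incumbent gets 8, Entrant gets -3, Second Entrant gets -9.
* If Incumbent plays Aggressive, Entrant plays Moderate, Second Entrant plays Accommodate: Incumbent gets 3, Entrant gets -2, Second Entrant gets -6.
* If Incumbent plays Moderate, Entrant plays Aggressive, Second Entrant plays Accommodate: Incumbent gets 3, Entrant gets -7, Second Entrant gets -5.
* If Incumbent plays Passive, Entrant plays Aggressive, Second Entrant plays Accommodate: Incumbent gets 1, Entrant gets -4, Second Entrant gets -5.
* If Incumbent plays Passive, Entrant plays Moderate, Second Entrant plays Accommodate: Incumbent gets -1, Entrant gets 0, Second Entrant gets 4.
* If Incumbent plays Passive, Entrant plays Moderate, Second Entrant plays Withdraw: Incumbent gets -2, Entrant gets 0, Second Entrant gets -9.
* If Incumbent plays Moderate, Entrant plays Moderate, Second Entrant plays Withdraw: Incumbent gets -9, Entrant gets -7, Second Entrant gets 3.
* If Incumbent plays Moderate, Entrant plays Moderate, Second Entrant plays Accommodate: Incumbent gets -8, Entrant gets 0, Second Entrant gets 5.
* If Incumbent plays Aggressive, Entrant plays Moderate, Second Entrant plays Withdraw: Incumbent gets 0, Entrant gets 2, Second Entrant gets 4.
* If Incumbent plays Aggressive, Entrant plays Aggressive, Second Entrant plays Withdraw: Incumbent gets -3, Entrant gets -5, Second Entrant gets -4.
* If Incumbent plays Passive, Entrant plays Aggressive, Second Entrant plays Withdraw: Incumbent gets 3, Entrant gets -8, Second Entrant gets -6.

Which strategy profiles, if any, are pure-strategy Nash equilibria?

Pure-strategy Nash equilibria: (Aggressive, Aggressive, Accommodate), (Aggressive, Moderate, Withdraw)

Incumbent against (Aggressive, Accommodate): payoffs 5, 3, 1 → best response Aggressive.
Incumbent against (Aggressive, Withdraw): payoffs -3, 8, 3 → best response Moderate.
Incumbent against (Moderate, Accommodate): payoffs 3, -8, -1 → best response Aggressive.
Incumbent against (Moderate, Withdraw): payoffs 0, -9, -2 → best response Aggressive.
Entrant against (Aggressive, Accommodate): payoffs 1, -2 → best response Aggressive.
Entrant against (Aggressive, Withdraw): payoffs -5, 2 → best response Moderate.
Entrant against (Moderate, Accommodate): payoffs -7, 0 → best response Moderate.
Entrant against (Moderate, Withdraw): payoffs -3, -7 → best response Aggressive.
Entrant against (Passive, Accommodate): payoffs -4, 0 → best response Moderate.
Entrant against (Passive, Withdraw): payoffs -8, 0 → best response Moderate.
Second Entrant against (Aggressive, Aggressive): payoffs 2, -4 → best response Accommodate.
Second Entrant against (Aggressive, Moderate): payoffs -6, 4 → best response Withdraw.
Second Entrant against (Moderate, Aggressive): payoffs -5, -9 → best response Accommodate.
Second Entrant against (Moderate, Moderate): payoffs 5, 3 → best response Accommodate.
Second Entrant against (Passive, Aggressive): payoffs -5, -6 → best response Accommodate.
Second Entrant against (Passive, Moderate): payoffs 4, -9 → best response Accommodate.
Mutual best responses: (Aggressive, Aggressive, Accommodate); (Aggressive, Moderate, Withdraw).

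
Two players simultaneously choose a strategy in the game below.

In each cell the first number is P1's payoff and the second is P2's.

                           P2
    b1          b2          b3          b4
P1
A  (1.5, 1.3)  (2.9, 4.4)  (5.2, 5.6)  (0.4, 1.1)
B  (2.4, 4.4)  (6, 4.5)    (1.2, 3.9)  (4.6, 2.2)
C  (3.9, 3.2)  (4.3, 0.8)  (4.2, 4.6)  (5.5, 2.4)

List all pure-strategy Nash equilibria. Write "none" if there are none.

The pure Nash equilibria are (A, b3); (B, b2).

For each strategy profile, look for a profitable unilateral deviation.
(A, b1): P1 can switch to B (1.5 → 2.4). Not NE.
(A, b2): P1 can switch to B (2.9 → 6). Not NE.
(A, b3): P1 gets 5.2, best alternative 4.2; P2 gets 5.6, best alternative 4.4. No profitable deviation — NE.
(A, b4): P1 can switch to B (0.4 → 4.6). Not NE.
(B, b1): P1 can switch to C (2.4 → 3.9). Not NE.
(B, b2): P1 gets 6, best alternative 4.3; P2 gets 4.5, best alternative 4.4. No profitable deviation — NE.
(B, b3): P1 can switch to A (1.2 → 5.2). Not NE.
(B, b4): P1 can switch to C (4.6 → 5.5). Not NE.
(C, b1): P2 can switch to b3 (3.2 → 4.6). Not NE.
(C, b2): P1 can switch to B (4.3 → 6). Not NE.
(C, b3): P1 can switch to A (4.2 → 5.2). Not NE.
(C, b4): P2 can switch to b1 (2.4 → 3.2). Not NE.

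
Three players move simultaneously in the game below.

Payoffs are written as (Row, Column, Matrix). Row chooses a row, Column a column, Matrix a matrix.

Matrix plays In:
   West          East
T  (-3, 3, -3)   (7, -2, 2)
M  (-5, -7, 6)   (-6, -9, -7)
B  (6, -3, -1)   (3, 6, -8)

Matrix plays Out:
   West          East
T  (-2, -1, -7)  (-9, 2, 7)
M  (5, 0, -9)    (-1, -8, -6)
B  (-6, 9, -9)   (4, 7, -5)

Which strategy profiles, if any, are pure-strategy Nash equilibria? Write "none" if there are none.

No pure-strategy Nash equilibrium.

Row against (West, In): payoffs -3, -5, 6 → best response B.
Row against (West, Out): payoffs -2, 5, -6 → best response M.
Row against (East, In): payoffs 7, -6, 3 → best response T.
Row against (East, Out): payoffs -9, -1, 4 → best response B.
Column against (T, In): payoffs 3, -2 → best response West.
Column against (T, Out): payoffs -1, 2 → best response East.
Column against (M, In): payoffs -7, -9 → best response West.
Column against (M, Out): payoffs 0, -8 → best response West.
Column against (B, In): payoffs -3, 6 → best response East.
Column against (B, Out): payoffs 9, 7 → best response West.
Matrix against (T, West): payoffs -3, -7 → best response In.
Matrix against (T, East): payoffs 2, 7 → best response Out.
Matrix against (M, West): payoffs 6, -9 → best response In.
Matrix against (M, East): payoffs -7, -6 → best response Out.
Matrix against (B, West): payoffs -1, -9 → best response In.
Matrix against (B, East): payoffs -8, -5 → best response Out.
No profile is a mutual best response for all players.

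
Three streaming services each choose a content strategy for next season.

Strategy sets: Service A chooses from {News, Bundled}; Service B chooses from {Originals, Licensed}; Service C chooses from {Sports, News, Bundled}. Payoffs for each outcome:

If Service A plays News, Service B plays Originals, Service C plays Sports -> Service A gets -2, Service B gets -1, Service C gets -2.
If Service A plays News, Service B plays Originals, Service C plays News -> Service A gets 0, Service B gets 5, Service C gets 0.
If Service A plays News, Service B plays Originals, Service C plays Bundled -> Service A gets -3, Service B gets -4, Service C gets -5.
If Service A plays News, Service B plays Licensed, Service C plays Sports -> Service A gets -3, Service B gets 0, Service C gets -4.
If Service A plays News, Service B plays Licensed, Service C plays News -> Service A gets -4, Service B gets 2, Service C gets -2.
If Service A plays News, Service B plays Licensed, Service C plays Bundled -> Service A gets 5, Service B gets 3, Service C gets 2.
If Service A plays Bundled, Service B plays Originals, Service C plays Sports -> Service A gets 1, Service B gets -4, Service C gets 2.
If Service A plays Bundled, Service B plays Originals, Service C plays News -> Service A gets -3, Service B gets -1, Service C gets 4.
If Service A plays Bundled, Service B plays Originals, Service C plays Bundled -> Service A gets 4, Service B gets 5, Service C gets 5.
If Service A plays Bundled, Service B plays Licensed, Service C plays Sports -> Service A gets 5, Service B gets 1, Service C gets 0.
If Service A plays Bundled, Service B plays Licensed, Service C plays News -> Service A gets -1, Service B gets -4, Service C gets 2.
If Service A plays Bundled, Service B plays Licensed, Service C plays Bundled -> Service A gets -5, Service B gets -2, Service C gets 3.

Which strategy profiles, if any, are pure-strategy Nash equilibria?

Mark each player's best response to every combination of opponents' strategies; a profile where every player is best-responding is a pure Nash equilibrium.
Service A against (Originals, Sports): payoffs -2, 1 → best response Bundled.
Service A against (Originals, News): payoffs 0, -3 → best response News.
Service A against (Originals, Bundled): payoffs -3, 4 → best response Bundled.
Service A against (Licensed, Sports): payoffs -3, 5 → best response Bundled.
Service A against (Licensed, News): payoffs -4, -1 → best response Bundled.
Service A against (Licensed, Bundled): payoffs 5, -5 → best response News.
Service B against (News, Sports): payoffs -1, 0 → best response Licensed.
Service B against (News, News): payoffs 5, 2 → best response Originals.
Service B against (News, Bundled): payoffs -4, 3 → best response Licensed.
Service B against (Bundled, Sports): payoffs -4, 1 → best response Licensed.
Service B against (Bundled, News): payoffs -1, -4 → best response Originals.
Service B against (Bundled, Bundled): payoffs 5, -2 → best response Originals.
Service C against (News, Originals): payoffs -2, 0, -5 → best response News.
Service C against (News, Licensed): payoffs -4, -2, 2 → best response Bundled.
Service C against (Bundled, Originals): payoffs 2, 4, 5 → best response Bundled.
Service C against (Bundled, Licensed): payoffs 0, 2, 3 → best response Bundled.
Mutual best responses: (News, Originals, News); (News, Licensed, Bundled); (Bundled, Originals, Bundled).

Pure-strategy Nash equilibria: (News, Originals, News), (News, Licensed, Bundled), (Bundled, Originals, Bundled)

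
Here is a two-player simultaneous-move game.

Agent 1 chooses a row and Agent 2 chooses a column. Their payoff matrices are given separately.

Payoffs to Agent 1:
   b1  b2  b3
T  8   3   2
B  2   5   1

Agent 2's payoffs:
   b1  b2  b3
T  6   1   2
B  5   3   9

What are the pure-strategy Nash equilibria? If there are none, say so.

The unique pure-strategy Nash equilibrium is (T, b1).

For each strategy profile, look for a profitable unilateral deviation.
(T, b1): Agent 1 gets 8, best alternative 2; Agent 2 gets 6, best alternative 2. No profitable deviation — NE.
(T, b2): Agent 1 can switch to B (3 → 5). Not NE.
(T, b3): Agent 2 can switch to b1 (2 → 6). Not NE.
(B, b1): Agent 1 can switch to T (2 → 8). Not NE.
(B, b2): Agent 2 can switch to b1 (3 → 5). Not NE.
(B, b3): Agent 1 can switch to T (1 → 2). Not NE.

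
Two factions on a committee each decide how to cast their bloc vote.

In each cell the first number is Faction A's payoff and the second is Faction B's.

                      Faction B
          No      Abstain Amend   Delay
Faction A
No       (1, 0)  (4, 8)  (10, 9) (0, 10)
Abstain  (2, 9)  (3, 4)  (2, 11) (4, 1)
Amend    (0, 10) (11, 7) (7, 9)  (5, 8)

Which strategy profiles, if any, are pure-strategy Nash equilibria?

(No, No): Faction A can switch to Abstain (1 → 2). Not NE.
(No, Abstain): Faction A can switch to Amend (4 → 11). Not NE.
(No, Amend): Faction B can switch to Delay (9 → 10). Not NE.
(No, Delay): Faction A can switch to Abstain (0 → 4). Not NE.
(Abstain, No): Faction B can switch to Amend (9 → 11). Not NE.
(Abstain, Abstain): Faction A can switch to No (3 → 4). Not NE.
(Abstain, Amend): Faction A can switch to No (2 → 10). Not NE.
(Abstain, Delay): Faction A can switch to Amend (4 → 5). Not NE.
(Amend, No): Faction A can switch to No (0 → 1). Not NE.
(Amend, Abstain): Faction B can switch to No (7 → 10). Not NE.
(The remaining 2 profiles each have a profitable deviation by the same check.)

No pure-strategy Nash equilibrium.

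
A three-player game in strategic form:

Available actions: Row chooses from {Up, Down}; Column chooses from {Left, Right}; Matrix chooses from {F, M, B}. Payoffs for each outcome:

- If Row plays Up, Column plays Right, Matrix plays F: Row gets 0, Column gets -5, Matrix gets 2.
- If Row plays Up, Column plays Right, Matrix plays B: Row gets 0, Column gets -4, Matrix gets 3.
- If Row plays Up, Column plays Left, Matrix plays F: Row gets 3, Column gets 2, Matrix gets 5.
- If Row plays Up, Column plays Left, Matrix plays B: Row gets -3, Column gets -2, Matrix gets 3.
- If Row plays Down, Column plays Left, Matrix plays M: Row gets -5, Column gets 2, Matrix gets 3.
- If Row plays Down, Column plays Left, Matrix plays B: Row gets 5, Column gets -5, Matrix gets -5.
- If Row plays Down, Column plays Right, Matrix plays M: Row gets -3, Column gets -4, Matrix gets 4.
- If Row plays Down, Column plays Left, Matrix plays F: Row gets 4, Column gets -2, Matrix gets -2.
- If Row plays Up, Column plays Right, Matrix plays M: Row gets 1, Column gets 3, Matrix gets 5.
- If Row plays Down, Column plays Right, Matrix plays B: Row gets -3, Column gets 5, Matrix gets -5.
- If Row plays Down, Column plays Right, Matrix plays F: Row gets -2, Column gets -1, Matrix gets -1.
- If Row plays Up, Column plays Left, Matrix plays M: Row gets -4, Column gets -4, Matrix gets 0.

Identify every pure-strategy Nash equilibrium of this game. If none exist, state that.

Row against (Left, F): payoffs 3, 4 → best response Down.
Row against (Left, M): payoffs -4, -5 → best response Up.
Row against (Left, B): payoffs -3, 5 → best response Down.
Row against (Right, F): payoffs 0, -2 → best response Up.
Row against (Right, M): payoffs 1, -3 → best response Up.
Row against (Right, B): payoffs 0, -3 → best response Up.
Column against (Up, F): payoffs 2, -5 → best response Left.
Column against (Up, M): payoffs -4, 3 → best response Right.
Column against (Up, B): payoffs -2, -4 → best response Left.
Column against (Down, F): payoffs -2, -1 → best response Right.
Column against (Down, M): payoffs 2, -4 → best response Left.
Column against (Down, B): payoffs -5, 5 → best response Right.
Matrix against (Up, Left): payoffs 5, 0, 3 → best response F.
Matrix against (Up, Right): payoffs 2, 5, 3 → best response M.
Matrix against (Down, Left): payoffs -2, 3, -5 → best response M.
Matrix against (Down, Right): payoffs -1, 4, -5 → best response M.
Mutual best responses: (Up, Right, M).

(Up, Right, M)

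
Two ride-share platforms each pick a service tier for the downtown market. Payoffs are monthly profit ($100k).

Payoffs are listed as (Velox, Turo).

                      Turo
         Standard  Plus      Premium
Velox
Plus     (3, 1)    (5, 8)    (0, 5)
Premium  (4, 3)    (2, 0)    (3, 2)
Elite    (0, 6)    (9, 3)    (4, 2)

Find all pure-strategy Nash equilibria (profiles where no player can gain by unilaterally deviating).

(Premium, Standard)

Check each profile: it is a Nash equilibrium iff no player can strictly gain by switching unilaterally.
(Plus, Standard): Velox can switch to Premium (3 → 4). Not NE.
(Plus, Plus): Velox can switch to Elite (5 → 9). Not NE.
(Plus, Premium): Velox can switch to Premium (0 → 3). Not NE.
(Premium, Standard): Velox gets 4, best alternative 3; Turo gets 3, best alternative 2. No profitable deviation — NE.
(Premium, Plus): Velox can switch to Plus (2 → 5). Not NE.
(Premium, Premium): Velox can switch to Elite (3 → 4). Not NE.
(Elite, Standard): Velox can switch to Plus (0 → 3). Not NE.
(Elite, Plus): Turo can switch to Standard (3 → 6). Not NE.
(Elite, Premium): Turo can switch to Standard (2 → 6). Not NE.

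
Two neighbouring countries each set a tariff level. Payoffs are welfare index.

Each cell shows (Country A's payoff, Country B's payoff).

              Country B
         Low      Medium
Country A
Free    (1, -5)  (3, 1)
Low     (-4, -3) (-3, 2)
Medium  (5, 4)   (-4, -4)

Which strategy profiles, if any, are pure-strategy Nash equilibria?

The pure Nash equilibria are (Free, Medium); (Medium, Low).

Check each profile: it is a Nash equilibrium iff no player can strictly gain by switching unilaterally.
(Free, Low): Country A can switch to Medium (1 → 5). Not NE.
(Free, Medium): Country A gets 3, best alternative -3; Country B gets 1, best alternative -5. No profitable deviation — NE.
(Low, Low): Country A can switch to Free (-4 → 1). Not NE.
(Low, Medium): Country A can switch to Free (-3 → 3). Not NE.
(Medium, Low): Country A gets 5, best alternative 1; Country B gets 4, best alternative -4. No profitable deviation — NE.
(Medium, Medium): Country A can switch to Free (-4 → 3). Not NE.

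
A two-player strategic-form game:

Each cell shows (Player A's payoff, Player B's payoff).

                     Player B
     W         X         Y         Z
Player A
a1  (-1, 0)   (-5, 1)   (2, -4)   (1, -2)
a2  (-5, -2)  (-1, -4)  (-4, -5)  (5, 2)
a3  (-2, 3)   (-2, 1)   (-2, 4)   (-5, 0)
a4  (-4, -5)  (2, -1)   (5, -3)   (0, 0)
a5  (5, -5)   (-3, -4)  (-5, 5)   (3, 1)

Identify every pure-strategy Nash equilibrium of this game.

The unique pure-strategy Nash equilibrium is (a2, Z).

(a1, W): Player A can switch to a5 (-1 → 5). Not NE.
(a1, X): Player A can switch to a2 (-5 → -1). Not NE.
(a1, Y): Player A can switch to a4 (2 → 5). Not NE.
(a1, Z): Player A can switch to a2 (1 → 5). Not NE.
(a2, W): Player A can switch to a1 (-5 → -1). Not NE.
(a2, X): Player A can switch to a4 (-1 → 2). Not NE.
(a2, Y): Player A can switch to a1 (-4 → 2). Not NE.
(a2, Z): Player A gets 5, best alternative 3; Player B gets 2, best alternative -2. No profitable deviation — NE.
(a3, W): Player A can switch to a1 (-2 → -1). Not NE.
(The remaining 11 profiles each have a profitable deviation by the same check.)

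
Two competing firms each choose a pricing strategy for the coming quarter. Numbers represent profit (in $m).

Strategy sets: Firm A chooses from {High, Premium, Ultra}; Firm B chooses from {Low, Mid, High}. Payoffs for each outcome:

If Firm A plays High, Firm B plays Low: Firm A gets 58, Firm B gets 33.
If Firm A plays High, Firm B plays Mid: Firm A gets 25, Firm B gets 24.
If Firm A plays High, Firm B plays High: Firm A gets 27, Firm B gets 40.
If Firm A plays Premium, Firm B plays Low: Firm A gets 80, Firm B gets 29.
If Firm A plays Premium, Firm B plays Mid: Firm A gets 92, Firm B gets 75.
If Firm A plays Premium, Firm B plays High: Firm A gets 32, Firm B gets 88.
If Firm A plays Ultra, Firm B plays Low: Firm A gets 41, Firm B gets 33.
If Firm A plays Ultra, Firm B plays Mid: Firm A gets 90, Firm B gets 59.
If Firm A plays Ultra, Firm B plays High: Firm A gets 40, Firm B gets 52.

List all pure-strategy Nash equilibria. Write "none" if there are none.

Firm A against Low: payoffs 58, 80, 41 → best response Premium.
Firm A against Mid: payoffs 25, 92, 90 → best response Premium.
Firm A against High: payoffs 27, 32, 40 → best response Ultra.
Firm B against High: payoffs 33, 24, 40 → best response High.
Firm B against Premium: payoffs 29, 75, 88 → best response High.
Firm B against Ultra: payoffs 33, 59, 52 → best response Mid.
No profile is a mutual best response for all players.

There is no pure-strategy Nash equilibrium.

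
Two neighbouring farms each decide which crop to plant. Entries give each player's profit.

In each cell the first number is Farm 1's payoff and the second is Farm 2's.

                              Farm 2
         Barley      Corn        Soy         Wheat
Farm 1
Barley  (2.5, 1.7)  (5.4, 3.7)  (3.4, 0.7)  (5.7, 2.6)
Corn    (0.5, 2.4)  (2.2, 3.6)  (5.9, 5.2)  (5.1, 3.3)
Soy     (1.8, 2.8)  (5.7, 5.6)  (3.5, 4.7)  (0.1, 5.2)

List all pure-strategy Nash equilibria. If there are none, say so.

Farm 1 against Barley: payoffs 2.5, 0.5, 1.8 → best response Barley.
Farm 1 against Corn: payoffs 5.4, 2.2, 5.7 → best response Soy.
Farm 1 against Soy: payoffs 3.4, 5.9, 3.5 → best response Corn.
Farm 1 against Wheat: payoffs 5.7, 5.1, 0.1 → best response Barley.
Farm 2 against Barley: payoffs 1.7, 3.7, 0.7, 2.6 → best response Corn.
Farm 2 against Corn: payoffs 2.4, 3.6, 5.2, 3.3 → best response Soy.
Farm 2 against Soy: payoffs 2.8, 5.6, 4.7, 5.2 → best response Corn.
Mutual best responses: (Corn, Soy); (Soy, Corn).

The pure Nash equilibria are (Corn, Soy), (Soy, Corn).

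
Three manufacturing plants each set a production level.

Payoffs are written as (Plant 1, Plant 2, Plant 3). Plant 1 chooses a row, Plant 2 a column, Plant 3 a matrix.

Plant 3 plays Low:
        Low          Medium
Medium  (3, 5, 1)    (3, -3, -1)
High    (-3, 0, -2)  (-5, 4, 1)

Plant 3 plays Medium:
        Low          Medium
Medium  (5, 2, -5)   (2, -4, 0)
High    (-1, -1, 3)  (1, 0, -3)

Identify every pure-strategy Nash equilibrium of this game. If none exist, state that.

Plant 1 against (Low, Low): payoffs 3, -3 → best response Medium.
Plant 1 against (Low, Medium): payoffs 5, -1 → best response Medium.
Plant 1 against (Medium, Low): payoffs 3, -5 → best response Medium.
Plant 1 against (Medium, Medium): payoffs 2, 1 → best response Medium.
Plant 2 against (Medium, Low): payoffs 5, -3 → best response Low.
Plant 2 against (Medium, Medium): payoffs 2, -4 → best response Low.
Plant 2 against (High, Low): payoffs 0, 4 → best response Medium.
Plant 2 against (High, Medium): payoffs -1, 0 → best response Medium.
Plant 3 against (Medium, Low): payoffs 1, -5 → best response Low.
Plant 3 against (Medium, Medium): payoffs -1, 0 → best response Medium.
Plant 3 against (High, Low): payoffs -2, 3 → best response Medium.
Plant 3 against (High, Medium): payoffs 1, -3 → best response Low.
Mutual best responses: (Medium, Low, Low).

(Medium, Low, Low)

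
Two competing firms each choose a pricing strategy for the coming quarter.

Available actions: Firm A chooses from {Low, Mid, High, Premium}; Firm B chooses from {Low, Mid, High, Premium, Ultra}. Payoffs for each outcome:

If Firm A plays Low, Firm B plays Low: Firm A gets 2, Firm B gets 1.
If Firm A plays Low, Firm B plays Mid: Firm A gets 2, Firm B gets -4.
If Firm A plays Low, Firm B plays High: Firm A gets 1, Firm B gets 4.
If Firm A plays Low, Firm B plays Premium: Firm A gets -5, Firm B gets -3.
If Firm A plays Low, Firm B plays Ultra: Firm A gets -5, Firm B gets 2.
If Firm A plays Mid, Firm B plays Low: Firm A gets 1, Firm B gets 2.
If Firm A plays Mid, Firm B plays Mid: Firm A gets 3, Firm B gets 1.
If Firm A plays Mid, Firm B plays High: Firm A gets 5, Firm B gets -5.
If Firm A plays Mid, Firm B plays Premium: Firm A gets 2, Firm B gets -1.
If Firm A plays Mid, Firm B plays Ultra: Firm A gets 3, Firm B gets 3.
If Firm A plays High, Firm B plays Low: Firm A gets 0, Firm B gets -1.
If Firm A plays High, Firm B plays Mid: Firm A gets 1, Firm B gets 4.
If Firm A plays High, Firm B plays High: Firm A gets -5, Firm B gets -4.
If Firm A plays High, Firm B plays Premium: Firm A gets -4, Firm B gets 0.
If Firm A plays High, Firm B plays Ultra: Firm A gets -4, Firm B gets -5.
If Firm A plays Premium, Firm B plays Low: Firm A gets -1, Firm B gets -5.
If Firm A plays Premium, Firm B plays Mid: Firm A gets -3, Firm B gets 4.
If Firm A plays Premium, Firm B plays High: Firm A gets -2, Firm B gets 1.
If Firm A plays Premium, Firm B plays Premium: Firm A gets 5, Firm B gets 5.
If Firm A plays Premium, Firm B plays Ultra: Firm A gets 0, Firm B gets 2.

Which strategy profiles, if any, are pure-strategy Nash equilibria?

Firm A against Low: payoffs 2, 1, 0, -1 → best response Low.
Firm A against Mid: payoffs 2, 3, 1, -3 → best response Mid.
Firm A against High: payoffs 1, 5, -5, -2 → best response Mid.
Firm A against Premium: payoffs -5, 2, -4, 5 → best response Premium.
Firm A against Ultra: payoffs -5, 3, -4, 0 → best response Mid.
Firm B against Low: payoffs 1, -4, 4, -3, 2 → best response High.
Firm B against Mid: payoffs 2, 1, -5, -1, 3 → best response Ultra.
Firm B against High: payoffs -1, 4, -4, 0, -5 → best response Mid.
Firm B against Premium: payoffs -5, 4, 1, 5, 2 → best response Premium.
Mutual best responses: (Mid, Ultra); (Premium, Premium).

The pure Nash equilibria are (Mid, Ultra) and (Premium, Premium).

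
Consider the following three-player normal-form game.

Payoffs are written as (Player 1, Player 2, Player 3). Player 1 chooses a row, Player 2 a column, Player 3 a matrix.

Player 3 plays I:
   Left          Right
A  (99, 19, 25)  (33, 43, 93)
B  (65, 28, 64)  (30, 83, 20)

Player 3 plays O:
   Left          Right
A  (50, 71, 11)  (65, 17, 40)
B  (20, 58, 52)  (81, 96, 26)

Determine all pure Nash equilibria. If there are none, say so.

The pure Nash equilibria are (A, Right, I), (B, Right, O).

Player 1 against (Left, I): payoffs 99, 65 → best response A.
Player 1 against (Left, O): payoffs 50, 20 → best response A.
Player 1 against (Right, I): payoffs 33, 30 → best response A.
Player 1 against (Right, O): payoffs 65, 81 → best response B.
Player 2 against (A, I): payoffs 19, 43 → best response Right.
Player 2 against (A, O): payoffs 71, 17 → best response Left.
Player 2 against (B, I): payoffs 28, 83 → best response Right.
Player 2 against (B, O): payoffs 58, 96 → best response Right.
Player 3 against (A, Left): payoffs 25, 11 → best response I.
Player 3 against (A, Right): payoffs 93, 40 → best response I.
Player 3 against (B, Left): payoffs 64, 52 → best response I.
Player 3 against (B, Right): payoffs 20, 26 → best response O.
Mutual best responses: (A, Right, I); (B, Right, O).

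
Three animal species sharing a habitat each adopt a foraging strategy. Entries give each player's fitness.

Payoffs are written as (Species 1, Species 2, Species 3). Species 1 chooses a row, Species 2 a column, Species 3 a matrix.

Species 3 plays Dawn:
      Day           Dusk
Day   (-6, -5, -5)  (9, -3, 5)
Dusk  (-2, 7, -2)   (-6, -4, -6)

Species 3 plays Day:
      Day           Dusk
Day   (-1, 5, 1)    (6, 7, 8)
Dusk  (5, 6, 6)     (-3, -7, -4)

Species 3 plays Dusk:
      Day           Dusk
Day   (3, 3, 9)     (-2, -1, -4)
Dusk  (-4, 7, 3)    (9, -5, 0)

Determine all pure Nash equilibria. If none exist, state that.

The pure Nash equilibria are (Day, Day, Dusk), (Day, Dusk, Day), (Dusk, Day, Day).

For each strategy profile, look for a profitable unilateral deviation.
(Day, Day, Dawn): Species 1 can switch to Dusk (-6 → -2). Not NE.
(Day, Day, Day): Species 1 can switch to Dusk (-1 → 5). Not NE.
(Day, Day, Dusk): Species 1 gets 3, best alternative -4; Species 2 gets 3, best alternative -1; Species 3 gets 9, best alternative 1. No profitable deviation — NE.
(Day, Dusk, Dawn): Species 3 can switch to Day (5 → 8). Not NE.
(Day, Dusk, Day): Species 1 gets 6, best alternative -3; Species 2 gets 7, best alternative 5; Species 3 gets 8, best alternative 5. No profitable deviation — NE.
(Day, Dusk, Dusk): Species 1 can switch to Dusk (-2 → 9). Not NE.
(Dusk, Day, Dawn): Species 3 can switch to Day (-2 → 6). Not NE.
(Dusk, Day, Day): Species 1 gets 5, best alternative -1; Species 2 gets 6, best alternative -7; Species 3 gets 6, best alternative 3. No profitable deviation — NE.
(Dusk, Day, Dusk): Species 1 can switch to Day (-4 → 3). Not NE.
(Dusk, Dusk, Dawn): Species 1 can switch to Day (-6 → 9). Not NE.
(Dusk, Dusk, Day): Species 1 can switch to Day (-3 → 6). Not NE.
(Dusk, Dusk, Dusk): Species 2 can switch to Day (-5 → 7). Not NE.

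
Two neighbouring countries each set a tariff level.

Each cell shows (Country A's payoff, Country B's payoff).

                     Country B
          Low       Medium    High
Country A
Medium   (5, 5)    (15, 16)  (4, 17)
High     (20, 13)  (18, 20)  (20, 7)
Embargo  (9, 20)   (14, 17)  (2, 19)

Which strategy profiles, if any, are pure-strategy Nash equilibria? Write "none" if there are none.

Check each profile: it is a Nash equilibrium iff no player can strictly gain by switching unilaterally.
(Medium, Low): Country A can switch to High (5 → 20). Not NE.
(Medium, Medium): Country A can switch to High (15 → 18). Not NE.
(Medium, High): Country A can switch to High (4 → 20). Not NE.
(High, Low): Country B can switch to Medium (13 → 20). Not NE.
(High, Medium): Country A gets 18, best alternative 15; Country B gets 20, best alternative 13. No profitable deviation — NE.
(High, High): Country B can switch to Low (7 → 13). Not NE.
(Embargo, Low): Country A can switch to High (9 → 20). Not NE.
(Embargo, Medium): Country A can switch to Medium (14 → 15). Not NE.
(Embargo, High): Country A can switch to Medium (2 → 4). Not NE.

(High, Medium)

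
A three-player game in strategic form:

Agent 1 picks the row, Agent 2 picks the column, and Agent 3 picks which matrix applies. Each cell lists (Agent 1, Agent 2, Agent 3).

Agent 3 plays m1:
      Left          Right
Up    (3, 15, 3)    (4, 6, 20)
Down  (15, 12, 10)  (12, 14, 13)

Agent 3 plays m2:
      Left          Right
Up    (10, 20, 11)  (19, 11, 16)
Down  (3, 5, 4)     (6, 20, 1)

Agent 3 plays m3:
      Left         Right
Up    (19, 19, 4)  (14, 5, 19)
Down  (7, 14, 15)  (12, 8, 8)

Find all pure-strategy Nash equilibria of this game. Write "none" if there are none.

For each strategy profile, look for a profitable unilateral deviation.
(Up, Left, m1): Agent 1 can switch to Down (3 → 15). Not NE.
(Up, Left, m2): Agent 1 gets 10, best alternative 3; Agent 2 gets 20, best alternative 11; Agent 3 gets 11, best alternative 4. No profitable deviation — NE.
(Up, Left, m3): Agent 3 can switch to m2 (4 → 11). Not NE.
(Up, Right, m1): Agent 1 can switch to Down (4 → 12). Not NE.
(Up, Right, m2): Agent 2 can switch to Left (11 → 20). Not NE.
(Up, Right, m3): Agent 2 can switch to Left (5 → 19). Not NE.
(Down, Left, m1): Agent 2 can switch to Right (12 → 14). Not NE.
(Down, Left, m2): Agent 1 can switch to Up (3 → 10). Not NE.
(Down, Left, m3): Agent 1 can switch to Up (7 → 19). Not NE.
(Down, Right, m1): Agent 1 gets 12, best alternative 4; Agent 2 gets 14, best alternative 12; Agent 3 gets 13, best alternative 8. No profitable deviation — NE.
(The remaining 2 profiles each have a profitable deviation by the same check.)

Pure-strategy Nash equilibria: (Up, Left, m2); (Down, Right, m1)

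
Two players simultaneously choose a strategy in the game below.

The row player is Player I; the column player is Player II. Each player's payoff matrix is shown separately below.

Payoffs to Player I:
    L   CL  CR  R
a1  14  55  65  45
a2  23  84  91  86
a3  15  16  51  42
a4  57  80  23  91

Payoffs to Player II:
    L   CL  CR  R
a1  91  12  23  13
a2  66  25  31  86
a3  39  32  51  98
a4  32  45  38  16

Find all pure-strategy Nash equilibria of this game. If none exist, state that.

This game has no pure Nash equilibrium.

For each player, find the best response to each opponent profile; mutual best responses are the pure NE.
Player I against L: payoffs 14, 23, 15, 57 → best response a4.
Player I against CL: payoffs 55, 84, 16, 80 → best response a2.
Player I against CR: payoffs 65, 91, 51, 23 → best response a2.
Player I against R: payoffs 45, 86, 42, 91 → best response a4.
Player II against a1: payoffs 91, 12, 23, 13 → best response L.
Player II against a2: payoffs 66, 25, 31, 86 → best response R.
Player II against a3: payoffs 39, 32, 51, 98 → best response R.
Player II against a4: payoffs 32, 45, 38, 16 → best response CL.
No profile is a mutual best response for all players.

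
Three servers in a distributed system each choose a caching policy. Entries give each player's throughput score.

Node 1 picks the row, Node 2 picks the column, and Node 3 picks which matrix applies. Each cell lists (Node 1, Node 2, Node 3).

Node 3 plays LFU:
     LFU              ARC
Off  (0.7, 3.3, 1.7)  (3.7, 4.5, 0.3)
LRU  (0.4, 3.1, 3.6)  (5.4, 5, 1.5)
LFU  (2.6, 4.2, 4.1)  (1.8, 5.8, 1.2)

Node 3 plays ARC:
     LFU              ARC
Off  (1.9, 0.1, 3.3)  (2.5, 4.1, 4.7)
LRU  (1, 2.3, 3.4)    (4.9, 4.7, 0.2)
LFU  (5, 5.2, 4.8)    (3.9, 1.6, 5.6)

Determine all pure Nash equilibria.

(Off, LFU, LFU): Node 1 can switch to LFU (0.7 → 2.6). Not NE.
(Off, LFU, ARC): Node 1 can switch to LFU (1.9 → 5). Not NE.
(Off, ARC, LFU): Node 1 can switch to LRU (3.7 → 5.4). Not NE.
(Off, ARC, ARC): Node 1 can switch to LRU (2.5 → 4.9). Not NE.
(LRU, LFU, LFU): Node 1 can switch to Off (0.4 → 0.7). Not NE.
(LRU, LFU, ARC): Node 1 can switch to Off (1 → 1.9). Not NE.
(LRU, ARC, LFU): Node 1 gets 5.4, best alternative 3.7; Node 2 gets 5, best alternative 3.1; Node 3 gets 1.5, best alternative 0.2. No profitable deviation — NE.
(LRU, ARC, ARC): Node 3 can switch to LFU (0.2 → 1.5). Not NE.
(LFU, LFU, LFU): Node 2 can switch to ARC (4.2 → 5.8). Not NE.
(LFU, LFU, ARC): Node 1 gets 5, best alternative 1.9; Node 2 gets 5.2, best alternative 1.6; Node 3 gets 4.8, best alternative 4.1. No profitable deviation — NE.
(LFU, ARC, LFU): Node 1 can switch to Off (1.8 → 3.7). Not NE.
(LFU, ARC, ARC): Node 1 can switch to LRU (3.9 → 4.9). Not NE.

The pure Nash equilibria are (LRU, ARC, LFU); (LFU, LFU, ARC).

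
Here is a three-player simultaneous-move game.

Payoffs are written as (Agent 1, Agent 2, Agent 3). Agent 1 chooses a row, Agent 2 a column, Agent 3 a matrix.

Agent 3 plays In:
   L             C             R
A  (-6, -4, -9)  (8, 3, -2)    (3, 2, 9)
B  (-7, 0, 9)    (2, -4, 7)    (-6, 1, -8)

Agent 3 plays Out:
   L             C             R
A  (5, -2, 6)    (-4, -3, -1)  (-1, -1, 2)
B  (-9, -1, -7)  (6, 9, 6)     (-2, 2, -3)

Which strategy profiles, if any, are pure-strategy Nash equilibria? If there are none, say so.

none

(A, L, In): Agent 2 can switch to C (-4 → 3). Not NE.
(A, L, Out): Agent 2 can switch to R (-2 → -1). Not NE.
(A, C, In): Agent 3 can switch to Out (-2 → -1). Not NE.
(A, C, Out): Agent 1 can switch to B (-4 → 6). Not NE.
(A, R, In): Agent 2 can switch to C (2 → 3). Not NE.
(A, R, Out): Agent 3 can switch to In (2 → 9). Not NE.
(B, L, In): Agent 1 can switch to A (-7 → -6). Not NE.
(B, L, Out): Agent 1 can switch to A (-9 → 5). Not NE.
(The remaining 4 profiles each have a profitable deviation by the same check.)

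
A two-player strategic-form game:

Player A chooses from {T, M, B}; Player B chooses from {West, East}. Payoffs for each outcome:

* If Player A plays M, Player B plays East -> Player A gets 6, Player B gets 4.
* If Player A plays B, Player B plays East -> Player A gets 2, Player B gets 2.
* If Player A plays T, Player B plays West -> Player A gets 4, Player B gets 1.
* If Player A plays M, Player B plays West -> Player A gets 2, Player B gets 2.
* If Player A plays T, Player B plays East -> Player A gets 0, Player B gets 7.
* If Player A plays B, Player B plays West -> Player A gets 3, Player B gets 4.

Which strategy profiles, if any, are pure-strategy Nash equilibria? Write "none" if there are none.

(T, West): Player B can switch to East (1 → 7). Not NE.
(T, East): Player A can switch to M (0 → 6). Not NE.
(M, West): Player A can switch to T (2 → 4). Not NE.
(M, East): Player A gets 6, best alternative 2; Player B gets 4, best alternative 2. No profitable deviation — NE.
(B, West): Player A can switch to T (3 → 4). Not NE.
(B, East): Player A can switch to M (2 → 6). Not NE.

Pure NE: (M, East)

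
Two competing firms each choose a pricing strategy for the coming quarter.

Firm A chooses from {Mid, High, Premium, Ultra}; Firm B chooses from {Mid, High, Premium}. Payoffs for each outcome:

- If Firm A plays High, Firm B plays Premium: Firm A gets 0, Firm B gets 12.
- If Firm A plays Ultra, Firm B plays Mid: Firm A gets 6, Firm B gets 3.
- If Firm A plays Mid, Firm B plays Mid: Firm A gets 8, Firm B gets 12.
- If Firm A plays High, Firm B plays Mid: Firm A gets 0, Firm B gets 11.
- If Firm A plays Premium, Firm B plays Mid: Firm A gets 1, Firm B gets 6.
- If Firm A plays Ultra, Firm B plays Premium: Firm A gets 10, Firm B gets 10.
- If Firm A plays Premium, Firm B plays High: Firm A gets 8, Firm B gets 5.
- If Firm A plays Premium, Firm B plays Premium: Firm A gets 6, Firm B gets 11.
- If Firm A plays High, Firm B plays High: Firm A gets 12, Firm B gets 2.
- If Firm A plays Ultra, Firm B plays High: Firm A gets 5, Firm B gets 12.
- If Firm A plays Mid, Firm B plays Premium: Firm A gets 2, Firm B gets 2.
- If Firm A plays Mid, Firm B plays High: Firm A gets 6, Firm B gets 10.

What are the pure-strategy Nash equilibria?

(Mid, Mid)

Mark each player's best response to every combination of opponents' strategies; a profile where every player is best-responding is a pure Nash equilibrium.
Firm A against Mid: payoffs 8, 0, 1, 6 → best response Mid.
Firm A against High: payoffs 6, 12, 8, 5 → best response High.
Firm A against Premium: payoffs 2, 0, 6, 10 → best response Ultra.
Firm B against Mid: payoffs 12, 10, 2 → best response Mid.
Firm B against High: payoffs 11, 2, 12 → best response Premium.
Firm B against Premium: payoffs 6, 5, 11 → best response Premium.
Firm B against Ultra: payoffs 3, 12, 10 → best response High.
Mutual best responses: (Mid, Mid).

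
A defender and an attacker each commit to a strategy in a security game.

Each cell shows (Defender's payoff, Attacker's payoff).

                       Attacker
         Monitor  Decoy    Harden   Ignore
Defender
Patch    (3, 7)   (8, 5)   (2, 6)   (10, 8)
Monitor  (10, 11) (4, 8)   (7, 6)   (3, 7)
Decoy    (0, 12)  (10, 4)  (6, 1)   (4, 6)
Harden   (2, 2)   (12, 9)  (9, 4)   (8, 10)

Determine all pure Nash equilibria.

The pure Nash equilibria are (Patch, Ignore); (Monitor, Monitor).

Defender against Monitor: payoffs 3, 10, 0, 2 → best response Monitor.
Defender against Decoy: payoffs 8, 4, 10, 12 → best response Harden.
Defender against Harden: payoffs 2, 7, 6, 9 → best response Harden.
Defender against Ignore: payoffs 10, 3, 4, 8 → best response Patch.
Attacker against Patch: payoffs 7, 5, 6, 8 → best response Ignore.
Attacker against Monitor: payoffs 11, 8, 6, 7 → best response Monitor.
Attacker against Decoy: payoffs 12, 4, 1, 6 → best response Monitor.
Attacker against Harden: payoffs 2, 9, 4, 10 → best response Ignore.
Mutual best responses: (Patch, Ignore); (Monitor, Monitor).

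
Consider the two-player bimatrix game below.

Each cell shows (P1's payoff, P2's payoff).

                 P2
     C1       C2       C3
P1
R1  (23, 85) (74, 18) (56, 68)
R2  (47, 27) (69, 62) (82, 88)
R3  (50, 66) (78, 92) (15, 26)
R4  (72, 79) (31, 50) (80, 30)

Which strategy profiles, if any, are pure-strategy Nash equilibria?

P1 against C1: payoffs 23, 47, 50, 72 → best response R4.
P1 against C2: payoffs 74, 69, 78, 31 → best response R3.
P1 against C3: payoffs 56, 82, 15, 80 → best response R2.
P2 against R1: payoffs 85, 18, 68 → best response C1.
P2 against R2: payoffs 27, 62, 88 → best response C3.
P2 against R3: payoffs 66, 92, 26 → best response C2.
P2 against R4: payoffs 79, 50, 30 → best response C1.
Mutual best responses: (R2, C3); (R3, C2); (R4, C1).

The pure Nash equilibria are (R2, C3); (R3, C2); (R4, C1).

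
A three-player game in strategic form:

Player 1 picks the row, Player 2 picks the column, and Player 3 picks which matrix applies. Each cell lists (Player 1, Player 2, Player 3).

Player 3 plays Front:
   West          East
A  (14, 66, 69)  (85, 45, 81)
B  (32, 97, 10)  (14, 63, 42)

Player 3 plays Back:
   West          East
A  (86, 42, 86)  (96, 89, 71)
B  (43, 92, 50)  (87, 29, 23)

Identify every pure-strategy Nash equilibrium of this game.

none

(A, West, Front): Player 1 can switch to B (14 → 32). Not NE.
(A, West, Back): Player 2 can switch to East (42 → 89). Not NE.
(A, East, Front): Player 2 can switch to West (45 → 66). Not NE.
(A, East, Back): Player 3 can switch to Front (71 → 81). Not NE.
(B, West, Front): Player 3 can switch to Back (10 → 50). Not NE.
(B, West, Back): Player 1 can switch to A (43 → 86). Not NE.
(B, East, Front): Player 1 can switch to A (14 → 85). Not NE.
(B, East, Back): Player 1 can switch to A (87 → 96). Not NE.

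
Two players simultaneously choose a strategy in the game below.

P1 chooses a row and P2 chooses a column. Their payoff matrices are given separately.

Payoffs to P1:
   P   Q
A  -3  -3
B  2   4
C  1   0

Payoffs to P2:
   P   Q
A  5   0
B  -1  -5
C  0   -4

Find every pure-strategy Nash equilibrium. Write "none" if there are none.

Check each profile: it is a Nash equilibrium iff no player can strictly gain by switching unilaterally.
(A, P): P1 can switch to B (-3 → 2). Not NE.
(A, Q): P1 can switch to B (-3 → 4). Not NE.
(B, P): P1 gets 2, best alternative 1; P2 gets -1, best alternative -5. No profitable deviation — NE.
(B, Q): P2 can switch to P (-5 → -1). Not NE.
(C, P): P1 can switch to B (1 → 2). Not NE.
(C, Q): P1 can switch to B (0 → 4). Not NE.

(B, P)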